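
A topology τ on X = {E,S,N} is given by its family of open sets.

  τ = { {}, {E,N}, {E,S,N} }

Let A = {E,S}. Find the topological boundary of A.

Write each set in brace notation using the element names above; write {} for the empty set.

{E,S,N}

U open, U⊆A: {}. int(A) = ⋃ = {}
X∖A={N}, int(X∖A)={}, hence cl(A)={E,S,N}
∂A: remove int from cl → {E,S,N}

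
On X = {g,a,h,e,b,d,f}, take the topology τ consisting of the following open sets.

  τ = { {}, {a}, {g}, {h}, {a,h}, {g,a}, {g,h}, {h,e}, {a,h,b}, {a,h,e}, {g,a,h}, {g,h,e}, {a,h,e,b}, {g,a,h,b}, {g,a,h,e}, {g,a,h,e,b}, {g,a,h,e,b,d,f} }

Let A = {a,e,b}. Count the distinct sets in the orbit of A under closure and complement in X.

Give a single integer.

closure: X∖int(X∖A) = X∖{g,h} = {a,e,b,d,f}
Let k=closure and c=complement:
  1. A     = {a,e,b}
  2. kA    = {a,e,b,d,f}
  3. cA    = {g,h,d,f}
  4. ckA   = {g,h}
  5. kcA   = {g,h,e,b,d,f}
  6. ckcA  = {a}
  7. kckcA = {a,b,d,f}
  8. ckckcA = {g,h,e}
— saturated at 8

8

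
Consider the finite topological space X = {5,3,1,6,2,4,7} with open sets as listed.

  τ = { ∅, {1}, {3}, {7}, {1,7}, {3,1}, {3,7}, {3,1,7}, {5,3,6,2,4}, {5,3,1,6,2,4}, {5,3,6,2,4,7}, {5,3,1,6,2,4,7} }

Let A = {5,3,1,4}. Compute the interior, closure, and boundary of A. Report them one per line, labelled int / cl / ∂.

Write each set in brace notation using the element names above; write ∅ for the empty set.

open subsets of A: ∅, {3}, {1}, {3,1}; so int(A) = {3,1}
closure: X∖int(X∖A) = X∖{7} = {5,3,1,6,2,4}
∂A = {5,3,1,6,2,4} minus {3,1} = {5,6,2,4}

int(A) = {3,1}
cl(A)  = {5,3,1,6,2,4}
∂A     = {5,6,2,4}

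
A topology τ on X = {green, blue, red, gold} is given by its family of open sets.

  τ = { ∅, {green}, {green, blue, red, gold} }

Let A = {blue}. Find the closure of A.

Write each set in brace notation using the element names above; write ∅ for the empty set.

{blue, red, gold}

X∖A={green, red, gold}, int(X∖A)={green}, hence cl(A)={blue, red, gold}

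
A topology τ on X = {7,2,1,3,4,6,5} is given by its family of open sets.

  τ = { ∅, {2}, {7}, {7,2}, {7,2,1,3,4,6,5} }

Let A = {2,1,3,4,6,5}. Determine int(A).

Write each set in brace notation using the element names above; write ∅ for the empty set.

open subsets of A: ∅, {2}; so int(A) = {2}

{2}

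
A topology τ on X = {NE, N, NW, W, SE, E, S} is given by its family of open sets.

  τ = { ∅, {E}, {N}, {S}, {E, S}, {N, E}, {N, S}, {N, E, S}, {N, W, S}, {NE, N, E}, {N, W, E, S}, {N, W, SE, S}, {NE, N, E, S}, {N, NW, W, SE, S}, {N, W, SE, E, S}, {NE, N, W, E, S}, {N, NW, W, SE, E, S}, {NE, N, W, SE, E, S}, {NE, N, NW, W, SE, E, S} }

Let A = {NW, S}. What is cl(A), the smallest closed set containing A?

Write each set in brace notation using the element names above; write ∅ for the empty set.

X∖A={NE, N, W, SE, E}, int(X∖A)={NE, N, E}, hence cl(A)={NW, W, SE, S}

{NW, W, SE, S}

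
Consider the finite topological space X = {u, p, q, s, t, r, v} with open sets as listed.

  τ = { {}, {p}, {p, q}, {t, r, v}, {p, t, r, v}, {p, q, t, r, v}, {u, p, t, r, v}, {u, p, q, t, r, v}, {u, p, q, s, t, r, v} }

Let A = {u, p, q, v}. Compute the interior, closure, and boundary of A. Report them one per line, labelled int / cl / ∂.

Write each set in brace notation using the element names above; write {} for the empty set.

opens ⊆ A: {}, {p}, {p, q}; union → int = {p, q}
complement {s, t, r}; its interior {}; cl(A) = X∖{} = {u, p, q, s, t, r, v}
boundary = {u, p, q, s, t, r, v} ∖ {p, q} = {u, s, t, r, v}

int(A) = {p, q}
cl(A)  = {u, p, q, s, t, r, v}
∂A     = {u, s, t, r, v}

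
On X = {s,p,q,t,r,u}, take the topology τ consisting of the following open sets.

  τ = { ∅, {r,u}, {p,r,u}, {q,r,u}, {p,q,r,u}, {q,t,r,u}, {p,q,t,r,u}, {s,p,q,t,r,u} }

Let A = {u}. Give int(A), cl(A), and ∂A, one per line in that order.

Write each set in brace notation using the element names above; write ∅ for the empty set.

opens ⊆ A: ∅; union → int = ∅
complement {s,p,q,t,r}; its interior ∅; cl(A) = X∖∅ = {s,p,q,t,r,u}
boundary = {s,p,q,t,r,u} ∖ ∅ = {s,p,q,t,r,u}

int(A) = ∅
cl(A)  = {s,p,q,t,r,u}
∂A     = {s,p,q,t,r,u}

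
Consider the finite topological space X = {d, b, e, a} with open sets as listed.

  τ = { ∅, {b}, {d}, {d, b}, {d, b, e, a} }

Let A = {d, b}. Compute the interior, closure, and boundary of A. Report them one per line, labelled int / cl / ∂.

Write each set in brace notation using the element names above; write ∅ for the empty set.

open subsets of A: ∅, {d}, {b}, {d, b}; so int(A) = {d, b}
closure: X∖int(X∖A) = X∖∅ = {d, b, e, a}
∂A = {d, b, e, a} minus {d, b} = {e, a}

int(A) = {d, b}
cl(A)  = {d, b, e, a}
∂A     = {e, a}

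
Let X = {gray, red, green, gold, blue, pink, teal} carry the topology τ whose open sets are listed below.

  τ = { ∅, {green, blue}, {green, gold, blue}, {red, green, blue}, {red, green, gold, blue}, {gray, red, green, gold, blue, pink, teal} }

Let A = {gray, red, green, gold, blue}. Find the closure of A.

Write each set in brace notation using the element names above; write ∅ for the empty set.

{gray, red, green, gold, blue, pink, teal}

complement {pink, teal}; its interior ∅; cl(A) = X∖∅ = {gray, red, green, gold, blue, pink, teal}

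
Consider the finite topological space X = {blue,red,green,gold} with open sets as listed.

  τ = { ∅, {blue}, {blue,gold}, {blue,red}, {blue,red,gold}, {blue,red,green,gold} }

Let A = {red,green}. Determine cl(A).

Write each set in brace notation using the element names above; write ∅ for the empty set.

X∖A={blue,gold}, int(X∖A)={blue,gold}, hence cl(A)={red,green}

{red,green}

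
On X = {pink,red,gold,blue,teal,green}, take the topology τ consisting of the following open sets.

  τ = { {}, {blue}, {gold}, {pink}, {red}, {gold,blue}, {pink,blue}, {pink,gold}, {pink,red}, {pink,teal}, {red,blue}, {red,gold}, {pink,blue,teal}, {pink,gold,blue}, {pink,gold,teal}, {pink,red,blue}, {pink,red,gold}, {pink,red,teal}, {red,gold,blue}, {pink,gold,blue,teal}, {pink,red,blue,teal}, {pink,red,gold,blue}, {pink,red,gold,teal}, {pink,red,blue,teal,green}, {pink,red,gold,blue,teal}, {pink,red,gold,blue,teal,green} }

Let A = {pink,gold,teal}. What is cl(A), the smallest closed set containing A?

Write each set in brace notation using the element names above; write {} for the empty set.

{pink,gold,teal,green}

X∖A={red,blue,green}, int(X∖A)={red,blue}, hence cl(A)={pink,gold,teal,green}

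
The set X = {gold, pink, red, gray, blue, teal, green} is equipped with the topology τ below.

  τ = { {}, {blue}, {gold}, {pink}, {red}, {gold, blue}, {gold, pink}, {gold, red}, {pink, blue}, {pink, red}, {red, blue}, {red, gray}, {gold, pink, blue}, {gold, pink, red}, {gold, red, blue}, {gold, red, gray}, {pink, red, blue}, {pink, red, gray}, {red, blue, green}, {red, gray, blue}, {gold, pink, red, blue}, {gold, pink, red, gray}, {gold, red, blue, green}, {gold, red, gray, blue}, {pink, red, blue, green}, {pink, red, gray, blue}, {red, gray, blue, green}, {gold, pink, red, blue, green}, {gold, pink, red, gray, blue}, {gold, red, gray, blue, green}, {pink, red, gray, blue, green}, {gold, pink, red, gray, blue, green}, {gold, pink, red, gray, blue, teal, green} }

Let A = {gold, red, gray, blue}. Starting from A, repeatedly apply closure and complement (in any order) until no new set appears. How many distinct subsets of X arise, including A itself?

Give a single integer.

6

X∖A={pink, teal, green}, int(X∖A)={pink}, hence cl(A)={gold, red, gray, blue, teal, green}
Orbit (k=closure, c=complement):
  1. A     = {gold, red, gray, blue}
  2. kA    = {gold, red, gray, blue, teal, green}
  3. cA    = {pink, teal, green}
  4. ckA   = {pink}
  5. kckA  = {pink, teal}
  6. ckckA = {gold, red, gray, blue, green}
(closed under both — stop)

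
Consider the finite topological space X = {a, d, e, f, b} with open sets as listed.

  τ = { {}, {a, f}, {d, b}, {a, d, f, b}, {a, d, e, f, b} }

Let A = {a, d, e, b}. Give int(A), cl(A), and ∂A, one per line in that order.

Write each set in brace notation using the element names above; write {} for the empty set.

interior: largest open inside A is {d, b} (from {}, {d, b})
cl via duality: int({f}) = {}, so X∖{} = {a, d, e, f, b}
cl∖int = {a, e, f}

int(A) = {d, b}
cl(A)  = {a, d, e, f, b}
∂A     = {a, e, f}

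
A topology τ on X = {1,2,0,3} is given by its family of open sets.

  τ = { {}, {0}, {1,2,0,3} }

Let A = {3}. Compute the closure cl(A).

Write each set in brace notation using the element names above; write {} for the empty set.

{1,2,3}

X∖A={1,2,0}, int(X∖A)={0}, hence cl(A)={1,2,3}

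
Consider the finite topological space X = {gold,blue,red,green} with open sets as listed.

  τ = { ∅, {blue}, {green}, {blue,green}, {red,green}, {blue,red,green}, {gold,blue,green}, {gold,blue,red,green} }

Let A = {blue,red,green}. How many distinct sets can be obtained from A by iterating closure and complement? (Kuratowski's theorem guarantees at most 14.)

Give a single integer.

4

complement {gold}; its interior ∅; cl(A) = X∖∅ = {gold,blue,red,green}
With k = closure, c = complement:
  1. A     = {blue,red,green}
  2. kA    = {gold,blue,red,green}
  3. cA    = {gold}
  4. ckA   = ∅
k, c of each give nothing new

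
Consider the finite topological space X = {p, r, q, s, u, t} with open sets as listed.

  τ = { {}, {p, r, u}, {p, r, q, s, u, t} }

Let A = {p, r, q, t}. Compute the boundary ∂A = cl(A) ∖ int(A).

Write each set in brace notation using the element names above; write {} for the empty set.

{p, r, q, s, u, t}

U open, U⊆A: {}. int(A) = ⋃ = {}
X∖A={s, u}, int(X∖A)={}, hence cl(A)={p, r, q, s, u, t}
∂A: remove int from cl → {p, r, q, s, u, t}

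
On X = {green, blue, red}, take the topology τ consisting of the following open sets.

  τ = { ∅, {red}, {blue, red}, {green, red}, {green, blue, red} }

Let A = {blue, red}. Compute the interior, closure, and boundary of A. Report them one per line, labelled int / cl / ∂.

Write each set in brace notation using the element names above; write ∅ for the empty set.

int(A) = {blue, red}
cl(A)  = {green, blue, red}
∂A     = {green}

opens ⊆ A: ∅, {red}, {blue, red}; union → int = {blue, red}
complement {green}; its interior ∅; cl(A) = X∖∅ = {green, blue, red}
boundary = {green, blue, red} ∖ {blue, red} = {green}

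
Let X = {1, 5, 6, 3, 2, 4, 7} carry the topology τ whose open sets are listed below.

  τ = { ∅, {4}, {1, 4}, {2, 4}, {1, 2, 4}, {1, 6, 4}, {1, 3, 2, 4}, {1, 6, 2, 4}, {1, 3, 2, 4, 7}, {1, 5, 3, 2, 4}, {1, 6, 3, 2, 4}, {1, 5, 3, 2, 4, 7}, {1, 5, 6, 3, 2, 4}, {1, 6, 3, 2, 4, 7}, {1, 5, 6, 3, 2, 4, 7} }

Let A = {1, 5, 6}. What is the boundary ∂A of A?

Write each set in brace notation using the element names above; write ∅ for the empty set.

opens ⊆ A: ∅; union → int = ∅
complement {3, 2, 4, 7}; its interior {2, 4}; cl(A) = X∖{2, 4} = {1, 5, 6, 3, 7}
boundary = {1, 5, 6, 3, 7} ∖ ∅ = {1, 5, 6, 3, 7}

{1, 5, 6, 3, 7}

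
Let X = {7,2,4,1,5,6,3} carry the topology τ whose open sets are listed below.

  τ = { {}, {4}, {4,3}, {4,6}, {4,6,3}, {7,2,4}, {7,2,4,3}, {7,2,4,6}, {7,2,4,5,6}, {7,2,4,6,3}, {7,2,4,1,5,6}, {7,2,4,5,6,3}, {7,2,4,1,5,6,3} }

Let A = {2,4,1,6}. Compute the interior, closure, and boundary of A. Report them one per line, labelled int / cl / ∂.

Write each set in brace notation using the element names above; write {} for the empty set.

int(A) = {4,6}
cl(A)  = {7,2,4,1,5,6,3}
∂A     = {7,2,1,5,3}

U open, U⊆A: {}, {4}, {4,6}. int(A) = ⋃ = {4,6}
X∖A={7,5,3}, int(X∖A)={}, hence cl(A)={7,2,4,1,5,6,3}
∂A: remove int from cl → {7,2,1,5,3}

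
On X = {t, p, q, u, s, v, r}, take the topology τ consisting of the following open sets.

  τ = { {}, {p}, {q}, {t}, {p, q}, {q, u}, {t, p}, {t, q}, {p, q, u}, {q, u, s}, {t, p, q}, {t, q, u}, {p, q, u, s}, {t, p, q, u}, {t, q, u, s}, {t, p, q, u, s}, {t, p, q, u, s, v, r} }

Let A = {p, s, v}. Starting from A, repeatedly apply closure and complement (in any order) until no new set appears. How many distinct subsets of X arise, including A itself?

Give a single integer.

8

closure: X∖int(X∖A) = X∖{t, q, u} = {p, s, v, r}
Let k=closure and c=complement:
  1. A     = {p, s, v}
  2. kA    = {p, s, v, r}
  3. cA    = {t, q, u, r}
  4. ckA   = {t, q, u}
  5. kcA   = {t, q, u, s, v, r}
  6. ckcA  = {p}
  7. kckcA = {p, v, r}
  8. ckckcA = {t, q, u, s}
— saturated at 8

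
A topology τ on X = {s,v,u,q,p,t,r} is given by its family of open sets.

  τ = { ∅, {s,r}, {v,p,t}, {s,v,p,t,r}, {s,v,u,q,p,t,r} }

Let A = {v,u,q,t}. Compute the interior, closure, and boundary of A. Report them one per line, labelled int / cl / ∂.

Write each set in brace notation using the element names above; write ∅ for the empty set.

int(A) = ∅
cl(A)  = {v,u,q,p,t}
∂A     = {v,u,q,p,t}

U open, U⊆A: ∅. int(A) = ⋃ = ∅
X∖A={s,p,r}, int(X∖A)={s,r}, hence cl(A)={v,u,q,p,t}
∂A: remove int from cl → {v,u,q,p,t}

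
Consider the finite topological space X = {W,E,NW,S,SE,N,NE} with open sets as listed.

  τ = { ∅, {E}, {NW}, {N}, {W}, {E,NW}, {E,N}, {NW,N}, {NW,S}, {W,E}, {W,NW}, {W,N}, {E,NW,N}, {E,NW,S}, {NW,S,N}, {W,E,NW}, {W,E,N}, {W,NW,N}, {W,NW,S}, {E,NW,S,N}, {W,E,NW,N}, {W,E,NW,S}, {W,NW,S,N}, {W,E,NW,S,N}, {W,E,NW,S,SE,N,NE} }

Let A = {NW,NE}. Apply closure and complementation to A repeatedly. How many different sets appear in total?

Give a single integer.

X∖A={W,E,S,SE,N}, int(X∖A)={W,E,N}, hence cl(A)={NW,S,SE,NE}
Orbit (k=closure, c=complement):
  1. A     = {NW,NE}
  2. kA    = {NW,S,SE,NE}
  3. cA    = {W,E,S,SE,N}
  4. ckA   = {W,E,N}
  5. kcA   = {W,E,S,SE,N,NE}
  6. kckA  = {W,E,SE,N,NE}
  7. ckcA  = {NW}
  8. ckckA = {NW,S}
(closed under both — stop)

8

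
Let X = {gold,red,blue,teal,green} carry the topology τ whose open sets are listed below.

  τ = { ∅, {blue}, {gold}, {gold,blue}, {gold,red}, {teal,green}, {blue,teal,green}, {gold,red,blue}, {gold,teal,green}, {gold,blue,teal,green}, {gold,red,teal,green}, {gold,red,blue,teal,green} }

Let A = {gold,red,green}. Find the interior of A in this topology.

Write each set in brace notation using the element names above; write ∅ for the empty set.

open subsets of A: ∅, {gold}, {gold,red}; so int(A) = {gold,red}

{gold,red}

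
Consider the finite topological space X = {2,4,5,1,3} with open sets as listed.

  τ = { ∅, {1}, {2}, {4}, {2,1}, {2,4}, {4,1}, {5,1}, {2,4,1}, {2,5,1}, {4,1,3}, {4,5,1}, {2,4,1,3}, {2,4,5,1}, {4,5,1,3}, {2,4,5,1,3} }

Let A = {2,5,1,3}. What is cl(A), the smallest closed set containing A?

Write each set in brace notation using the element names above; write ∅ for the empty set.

cl via duality: int({4}) = {4}, so X∖{4} = {2,5,1,3}

{2,5,1,3}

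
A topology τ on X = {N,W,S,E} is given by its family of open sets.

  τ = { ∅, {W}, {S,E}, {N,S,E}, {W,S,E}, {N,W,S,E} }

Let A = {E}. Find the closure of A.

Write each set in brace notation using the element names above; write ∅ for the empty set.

{N,S,E}

complement {N,W,S}; its interior {W}; cl(A) = X∖{W} = {N,S,E}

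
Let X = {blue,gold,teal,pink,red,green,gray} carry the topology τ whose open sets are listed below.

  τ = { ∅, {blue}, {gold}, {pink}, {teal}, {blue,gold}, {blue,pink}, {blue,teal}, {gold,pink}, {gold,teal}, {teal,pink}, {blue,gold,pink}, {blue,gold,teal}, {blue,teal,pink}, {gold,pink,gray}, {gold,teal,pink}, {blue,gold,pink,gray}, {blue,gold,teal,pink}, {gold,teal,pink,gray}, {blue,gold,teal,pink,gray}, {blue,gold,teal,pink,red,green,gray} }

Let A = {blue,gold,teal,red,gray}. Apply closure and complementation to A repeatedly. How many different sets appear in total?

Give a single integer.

6

closure: X∖int(X∖A) = X∖{pink} = {blue,gold,teal,red,green,gray}
Let k=closure and c=complement:
  1. A     = {blue,gold,teal,red,gray}
  2. kA    = {blue,gold,teal,red,green,gray}
  3. cA    = {pink,green}
  4. ckA   = {pink}
  5. kcA   = {pink,red,green,gray}
  6. ckcA  = {blue,gold,teal}
— saturated at 6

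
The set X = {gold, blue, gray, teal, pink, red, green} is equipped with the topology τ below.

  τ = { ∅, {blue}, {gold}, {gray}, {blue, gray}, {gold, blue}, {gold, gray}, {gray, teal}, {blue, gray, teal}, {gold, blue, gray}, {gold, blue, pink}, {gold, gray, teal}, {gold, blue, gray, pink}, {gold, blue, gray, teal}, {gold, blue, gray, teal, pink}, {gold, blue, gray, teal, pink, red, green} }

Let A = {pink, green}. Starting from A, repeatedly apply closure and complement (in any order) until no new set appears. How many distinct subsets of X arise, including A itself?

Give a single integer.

6

cl via duality: int({gold, blue, gray, teal, red}) = {gold, blue, gray, teal}, so X∖{gold, blue, gray, teal} = {pink, red, green}
Write k for closure, c for complement:
  1. A     = {pink, green}
  2. kA    = {pink, red, green}
  3. cA    = {gold, blue, gray, teal, red}
  4. ckA   = {gold, blue, gray, teal}
  5. kcA   = {gold, blue, gray, teal, pink, red, green}
  6. ckcA  = ∅
applying k or c yields no new set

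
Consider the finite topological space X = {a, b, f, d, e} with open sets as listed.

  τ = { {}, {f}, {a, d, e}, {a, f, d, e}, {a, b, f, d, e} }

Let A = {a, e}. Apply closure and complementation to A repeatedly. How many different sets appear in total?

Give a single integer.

cl via duality: int({b, f, d}) = {f}, so X∖{f} = {a, b, d, e}
Write k for closure, c for complement:
  1. A     = {a, e}
  2. kA    = {a, b, d, e}
  3. cA    = {b, f, d}
  4. ckA   = {f}
  5. kcA   = {a, b, f, d, e}
  6. kckA  = {b, f}
  7. ckcA  = {}
  8. ckckA = {a, d, e}
applying k or c yields no new set

8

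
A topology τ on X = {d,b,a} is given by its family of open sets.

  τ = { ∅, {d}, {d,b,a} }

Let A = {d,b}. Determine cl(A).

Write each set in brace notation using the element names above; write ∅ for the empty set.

{d,b,a}

closure: X∖int(X∖A) = X∖∅ = {d,b,a}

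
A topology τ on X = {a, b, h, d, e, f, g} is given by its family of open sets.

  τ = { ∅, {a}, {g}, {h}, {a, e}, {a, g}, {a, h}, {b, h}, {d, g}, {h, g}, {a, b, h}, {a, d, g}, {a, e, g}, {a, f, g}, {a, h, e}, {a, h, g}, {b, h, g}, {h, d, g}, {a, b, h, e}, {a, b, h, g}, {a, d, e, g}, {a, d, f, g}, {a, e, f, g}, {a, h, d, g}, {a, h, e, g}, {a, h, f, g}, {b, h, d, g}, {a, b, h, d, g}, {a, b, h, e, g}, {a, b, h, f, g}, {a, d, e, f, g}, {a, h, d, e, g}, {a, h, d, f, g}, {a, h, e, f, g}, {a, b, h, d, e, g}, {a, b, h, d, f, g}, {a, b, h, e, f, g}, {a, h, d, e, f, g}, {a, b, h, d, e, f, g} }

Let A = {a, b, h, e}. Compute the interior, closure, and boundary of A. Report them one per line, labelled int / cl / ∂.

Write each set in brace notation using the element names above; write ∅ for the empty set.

opens ⊆ A: ∅, {h}, {a}, {a, h}, {a, e}, {b, h}, {a, b, h}, {a, h, e}, {a, b, h, e}; union → int = {a, b, h, e}
complement {d, f, g}; its interior {d, g}; cl(A) = X∖{d, g} = {a, b, h, e, f}
boundary = {a, b, h, e, f} ∖ {a, b, h, e} = {f}

int(A) = {a, b, h, e}
cl(A)  = {a, b, h, e, f}
∂A     = {f}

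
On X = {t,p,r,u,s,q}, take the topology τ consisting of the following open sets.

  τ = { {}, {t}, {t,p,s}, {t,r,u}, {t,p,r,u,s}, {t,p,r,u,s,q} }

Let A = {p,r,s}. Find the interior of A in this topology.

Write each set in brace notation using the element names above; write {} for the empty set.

open subsets of A: {}; so int(A) = {}

{}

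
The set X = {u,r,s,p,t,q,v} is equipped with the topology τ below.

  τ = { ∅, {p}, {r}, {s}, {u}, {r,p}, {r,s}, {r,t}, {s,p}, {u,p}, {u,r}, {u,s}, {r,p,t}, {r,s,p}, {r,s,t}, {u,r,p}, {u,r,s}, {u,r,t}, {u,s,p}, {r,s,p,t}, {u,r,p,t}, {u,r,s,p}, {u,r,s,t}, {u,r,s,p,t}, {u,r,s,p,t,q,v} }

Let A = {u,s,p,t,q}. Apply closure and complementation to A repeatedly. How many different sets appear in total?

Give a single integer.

cl via duality: int({r,v}) = {r}, so X∖{r} = {u,s,p,t,q,v}
Write k for closure, c for complement:
  1. A     = {u,s,p,t,q}
  2. kA    = {u,s,p,t,q,v}
  3. cA    = {r,v}
  4. ckA   = {r}
  5. kcA   = {r,t,q,v}
  6. ckcA  = {u,s,p}
  7. kckcA = {u,s,p,q,v}
  8. ckckcA = {r,t}
applying k or c yields no new set

8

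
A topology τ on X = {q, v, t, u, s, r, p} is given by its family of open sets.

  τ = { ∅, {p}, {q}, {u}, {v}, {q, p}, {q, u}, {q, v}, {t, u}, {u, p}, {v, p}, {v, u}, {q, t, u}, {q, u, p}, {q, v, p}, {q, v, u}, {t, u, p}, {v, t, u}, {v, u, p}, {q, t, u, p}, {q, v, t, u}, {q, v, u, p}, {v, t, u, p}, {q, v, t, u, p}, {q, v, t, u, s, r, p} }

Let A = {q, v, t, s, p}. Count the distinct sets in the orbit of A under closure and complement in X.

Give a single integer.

8

cl via duality: int({u, r}) = {u}, so X∖{u} = {q, v, t, s, r, p}
Write k for closure, c for complement:
  1. A     = {q, v, t, s, p}
  2. kA    = {q, v, t, s, r, p}
  3. cA    = {u, r}
  4. ckA   = {u}
  5. kcA   = {t, u, s, r}
  6. ckcA  = {q, v, p}
  7. kckcA = {q, v, s, r, p}
  8. ckckcA = {t, u}
applying k or c yields no new set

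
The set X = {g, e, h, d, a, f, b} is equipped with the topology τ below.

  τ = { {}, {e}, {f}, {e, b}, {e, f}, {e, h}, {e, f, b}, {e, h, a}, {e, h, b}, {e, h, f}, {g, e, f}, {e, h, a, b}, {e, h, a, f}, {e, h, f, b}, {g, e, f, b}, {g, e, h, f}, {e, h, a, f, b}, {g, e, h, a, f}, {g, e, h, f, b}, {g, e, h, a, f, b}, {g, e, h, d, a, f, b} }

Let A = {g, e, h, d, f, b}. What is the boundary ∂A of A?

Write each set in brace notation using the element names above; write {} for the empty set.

{d, a}

opens ⊆ A: {}, {f}, {e}, {e, h}, {e, f}, {e, b}, {e, f, b}, {g, e, f}, {e, h, f}, {e, h, b}, {g, e, f, b}, {g, e, h, f}, {e, h, f, b}, {g, e, h, f, b}; union → int = {g, e, h, f, b}
complement {a}; its interior {}; cl(A) = X∖{} = {g, e, h, d, a, f, b}
boundary = {g, e, h, d, a, f, b} ∖ {g, e, h, f, b} = {d, a}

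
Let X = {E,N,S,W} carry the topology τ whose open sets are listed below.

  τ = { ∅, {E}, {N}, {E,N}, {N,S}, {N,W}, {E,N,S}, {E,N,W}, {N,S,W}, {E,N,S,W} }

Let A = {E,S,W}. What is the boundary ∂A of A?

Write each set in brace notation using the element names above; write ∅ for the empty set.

{S,W}

open subsets of A: ∅, {E}; so int(A) = {E}
closure: X∖int(X∖A) = X∖{N} = {E,S,W}
∂A = {E,S,W} minus {E} = {S,W}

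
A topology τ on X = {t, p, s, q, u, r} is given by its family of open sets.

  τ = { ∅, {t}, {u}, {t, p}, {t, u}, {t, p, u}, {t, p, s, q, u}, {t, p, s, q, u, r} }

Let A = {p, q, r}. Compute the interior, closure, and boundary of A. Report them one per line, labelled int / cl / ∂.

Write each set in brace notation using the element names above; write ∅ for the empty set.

open subsets of A: ∅; so int(A) = ∅
closure: X∖int(X∖A) = X∖{t, u} = {p, s, q, r}
∂A = {p, s, q, r} minus ∅ = {p, s, q, r}

int(A) = ∅
cl(A)  = {p, s, q, r}
∂A     = {p, s, q, r}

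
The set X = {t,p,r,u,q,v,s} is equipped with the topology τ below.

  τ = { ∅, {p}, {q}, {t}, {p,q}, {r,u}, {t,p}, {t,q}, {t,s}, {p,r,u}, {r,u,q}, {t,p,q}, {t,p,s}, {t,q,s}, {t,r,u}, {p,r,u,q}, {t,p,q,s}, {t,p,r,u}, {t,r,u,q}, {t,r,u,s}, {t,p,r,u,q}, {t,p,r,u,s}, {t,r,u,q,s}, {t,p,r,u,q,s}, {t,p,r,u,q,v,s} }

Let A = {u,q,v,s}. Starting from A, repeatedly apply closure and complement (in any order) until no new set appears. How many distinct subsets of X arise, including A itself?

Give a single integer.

complement {t,p,r}; its interior {t,p}; cl(A) = X∖{t,p} = {r,u,q,v,s}
With k = closure, c = complement:
  1. A     = {u,q,v,s}
  2. kA    = {r,u,q,v,s}
  3. cA    = {t,p,r}
  4. ckA   = {t,p}
  5. kcA   = {t,p,r,u,v,s}
  6. kckA  = {t,p,v,s}
  7. ckcA  = {q}
  8. ckckA = {r,u,q}
  9. kckcA = {q,v}
  10. kckckA = {r,u,q,v}
  11. ckckcA = {t,p,r,u,s}
  12. ckckckA = {t,p,s}
k, c of each give nothing new

12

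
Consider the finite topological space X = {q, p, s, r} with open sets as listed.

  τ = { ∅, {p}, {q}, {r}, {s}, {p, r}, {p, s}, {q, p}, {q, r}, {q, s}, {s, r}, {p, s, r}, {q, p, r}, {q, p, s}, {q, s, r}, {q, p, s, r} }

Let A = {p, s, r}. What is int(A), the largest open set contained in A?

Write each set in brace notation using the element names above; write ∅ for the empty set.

{p, s, r}

U open, U⊆A: ∅, {p}, {r}, {s}, {p, s}, {s, r}, {p, r}, {p, s, r}. int(A) = ⋃ = {p, s, r}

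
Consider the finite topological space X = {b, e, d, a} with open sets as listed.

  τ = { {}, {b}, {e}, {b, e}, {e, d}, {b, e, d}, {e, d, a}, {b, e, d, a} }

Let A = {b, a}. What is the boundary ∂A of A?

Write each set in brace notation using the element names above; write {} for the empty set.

opens ⊆ A: {}, {b}; union → int = {b}
complement {e, d}; its interior {e, d}; cl(A) = X∖{e, d} = {b, a}
boundary = {b, a} ∖ {b} = {a}

{a}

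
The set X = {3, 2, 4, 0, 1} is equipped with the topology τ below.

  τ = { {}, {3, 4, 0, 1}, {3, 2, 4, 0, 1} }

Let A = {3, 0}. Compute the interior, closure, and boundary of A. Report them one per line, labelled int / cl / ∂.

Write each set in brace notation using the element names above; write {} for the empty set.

opens ⊆ A: {}; union → int = {}
complement {2, 4, 1}; its interior {}; cl(A) = X∖{} = {3, 2, 4, 0, 1}
boundary = {3, 2, 4, 0, 1} ∖ {} = {3, 2, 4, 0, 1}

int(A) = {}
cl(A)  = {3, 2, 4, 0, 1}
∂A     = {3, 2, 4, 0, 1}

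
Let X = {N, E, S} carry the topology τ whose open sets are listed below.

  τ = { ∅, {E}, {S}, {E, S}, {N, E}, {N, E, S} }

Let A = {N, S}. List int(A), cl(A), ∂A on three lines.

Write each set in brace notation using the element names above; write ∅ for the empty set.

opens ⊆ A: ∅, {S}; union → int = {S}
complement {E}; its interior {E}; cl(A) = X∖{E} = {N, S}
boundary = {N, S} ∖ {S} = {N}

int(A) = {S}
cl(A)  = {N, S}
∂A     = {N}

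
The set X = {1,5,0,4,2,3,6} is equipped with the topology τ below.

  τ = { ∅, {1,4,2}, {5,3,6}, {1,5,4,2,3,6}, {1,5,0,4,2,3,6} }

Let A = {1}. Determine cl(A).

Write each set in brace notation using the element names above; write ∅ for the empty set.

{1,0,4,2}

X∖A={5,0,4,2,3,6}, int(X∖A)={5,3,6}, hence cl(A)={1,0,4,2}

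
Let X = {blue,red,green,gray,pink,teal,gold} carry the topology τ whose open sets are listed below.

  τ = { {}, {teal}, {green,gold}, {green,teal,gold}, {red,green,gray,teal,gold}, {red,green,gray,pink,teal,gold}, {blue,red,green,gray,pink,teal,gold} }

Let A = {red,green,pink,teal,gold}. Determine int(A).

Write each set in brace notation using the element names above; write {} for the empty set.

{green,teal,gold}

interior: largest open inside A is {green,teal,gold} (from {}, {teal}, {green,gold}, {green,teal,gold})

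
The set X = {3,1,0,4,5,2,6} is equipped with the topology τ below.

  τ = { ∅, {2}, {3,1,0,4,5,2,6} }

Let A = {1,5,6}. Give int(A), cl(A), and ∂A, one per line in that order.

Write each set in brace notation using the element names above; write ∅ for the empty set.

int(A) = ∅
cl(A)  = {3,1,0,4,5,6}
∂A     = {3,1,0,4,5,6}

open subsets of A: ∅; so int(A) = ∅
closure: X∖int(X∖A) = X∖{2} = {3,1,0,4,5,6}
∂A = {3,1,0,4,5,6} minus ∅ = {3,1,0,4,5,6}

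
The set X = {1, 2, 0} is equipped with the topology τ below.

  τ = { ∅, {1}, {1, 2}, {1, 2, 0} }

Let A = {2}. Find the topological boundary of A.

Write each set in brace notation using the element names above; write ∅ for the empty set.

interior: largest open inside A is ∅ (from ∅)
cl via duality: int({1, 0}) = {1}, so X∖{1} = {2, 0}
cl∖int = {2, 0}

{2, 0}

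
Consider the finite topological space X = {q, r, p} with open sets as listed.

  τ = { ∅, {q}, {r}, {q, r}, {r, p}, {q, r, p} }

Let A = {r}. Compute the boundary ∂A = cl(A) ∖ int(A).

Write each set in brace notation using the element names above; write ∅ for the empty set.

open subsets of A: ∅, {r}; so int(A) = {r}
closure: X∖int(X∖A) = X∖{q} = {r, p}
∂A = {r, p} minus {r} = {p}

{p}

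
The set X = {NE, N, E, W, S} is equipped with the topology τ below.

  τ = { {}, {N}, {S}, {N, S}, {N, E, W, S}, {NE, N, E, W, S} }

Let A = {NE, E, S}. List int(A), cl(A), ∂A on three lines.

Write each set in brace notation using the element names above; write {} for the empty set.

opens ⊆ A: {}, {S}; union → int = {S}
complement {N, W}; its interior {N}; cl(A) = X∖{N} = {NE, E, W, S}
boundary = {NE, E, W, S} ∖ {S} = {NE, E, W}

int(A) = {S}
cl(A)  = {NE, E, W, S}
∂A     = {NE, E, W}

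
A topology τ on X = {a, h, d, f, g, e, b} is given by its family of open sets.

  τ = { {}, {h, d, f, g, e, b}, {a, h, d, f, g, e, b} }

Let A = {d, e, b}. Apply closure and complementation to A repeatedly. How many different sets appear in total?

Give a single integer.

4

X∖A={a, h, f, g}, int(X∖A)={}, hence cl(A)={a, h, d, f, g, e, b}
Orbit (k=closure, c=complement):
  1. A     = {d, e, b}
  2. kA    = {a, h, d, f, g, e, b}
  3. cA    = {a, h, f, g}
  4. ckA   = {}
(closed under both — stop)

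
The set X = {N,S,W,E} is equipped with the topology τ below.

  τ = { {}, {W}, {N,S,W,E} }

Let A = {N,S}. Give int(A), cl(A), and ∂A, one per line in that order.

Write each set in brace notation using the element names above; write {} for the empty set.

int(A) = {}
cl(A)  = {N,S,E}
∂A     = {N,S,E}

opens ⊆ A: {}; union → int = {}
complement {W,E}; its interior {W}; cl(A) = X∖{W} = {N,S,E}
boundary = {N,S,E} ∖ {} = {N,S,E}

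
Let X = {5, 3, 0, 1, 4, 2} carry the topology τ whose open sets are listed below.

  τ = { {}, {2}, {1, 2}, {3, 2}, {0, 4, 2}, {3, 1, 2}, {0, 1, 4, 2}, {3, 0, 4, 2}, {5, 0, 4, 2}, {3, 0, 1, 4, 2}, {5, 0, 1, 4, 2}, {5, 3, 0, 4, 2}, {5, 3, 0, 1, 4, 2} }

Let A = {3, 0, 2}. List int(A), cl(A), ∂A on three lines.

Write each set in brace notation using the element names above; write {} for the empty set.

int(A) = {3, 2}
cl(A)  = {5, 3, 0, 1, 4, 2}
∂A     = {5, 0, 1, 4}

opens ⊆ A: {}, {2}, {3, 2}; union → int = {3, 2}
complement {5, 1, 4}; its interior {}; cl(A) = X∖{} = {5, 3, 0, 1, 4, 2}
boundary = {5, 3, 0, 1, 4, 2} ∖ {3, 2} = {5, 0, 1, 4}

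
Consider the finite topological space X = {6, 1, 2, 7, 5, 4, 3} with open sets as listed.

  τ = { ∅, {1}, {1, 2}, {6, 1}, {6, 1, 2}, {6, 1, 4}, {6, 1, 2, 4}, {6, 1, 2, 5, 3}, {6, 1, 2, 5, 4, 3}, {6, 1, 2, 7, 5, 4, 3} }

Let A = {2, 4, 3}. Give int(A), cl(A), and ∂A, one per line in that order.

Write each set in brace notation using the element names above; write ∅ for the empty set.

U open, U⊆A: ∅. int(A) = ⋃ = ∅
X∖A={6, 1, 7, 5}, int(X∖A)={6, 1}, hence cl(A)={2, 7, 5, 4, 3}
∂A: remove int from cl → {2, 7, 5, 4, 3}

int(A) = ∅
cl(A)  = {2, 7, 5, 4, 3}
∂A     = {2, 7, 5, 4, 3}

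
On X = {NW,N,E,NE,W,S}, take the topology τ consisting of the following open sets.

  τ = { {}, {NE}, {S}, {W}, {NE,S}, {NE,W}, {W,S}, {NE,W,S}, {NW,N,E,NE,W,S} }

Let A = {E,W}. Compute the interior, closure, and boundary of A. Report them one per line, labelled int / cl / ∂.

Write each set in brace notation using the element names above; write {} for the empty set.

int(A) = {W}
cl(A)  = {NW,N,E,W}
∂A     = {NW,N,E}

opens ⊆ A: {}, {W}; union → int = {W}
complement {NW,N,NE,S}; its interior {NE,S}; cl(A) = X∖{NE,S} = {NW,N,E,W}
boundary = {NW,N,E,W} ∖ {W} = {NW,N,E}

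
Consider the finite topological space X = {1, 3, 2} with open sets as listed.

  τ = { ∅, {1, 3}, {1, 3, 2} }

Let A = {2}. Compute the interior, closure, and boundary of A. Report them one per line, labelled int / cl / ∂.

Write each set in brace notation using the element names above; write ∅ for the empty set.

int(A) = ∅
cl(A)  = {2}
∂A     = {2}

U open, U⊆A: ∅. int(A) = ⋃ = ∅
X∖A={1, 3}, int(X∖A)={1, 3}, hence cl(A)={2}
∂A: remove int from cl → {2}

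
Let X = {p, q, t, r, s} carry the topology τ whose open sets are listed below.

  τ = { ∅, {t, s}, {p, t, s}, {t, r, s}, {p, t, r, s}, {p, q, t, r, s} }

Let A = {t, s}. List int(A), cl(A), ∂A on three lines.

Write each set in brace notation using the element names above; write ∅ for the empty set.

int(A) = {t, s}
cl(A)  = {p, q, t, r, s}
∂A     = {p, q, r}

opens ⊆ A: ∅, {t, s}; union → int = {t, s}
complement {p, q, r}; its interior ∅; cl(A) = X∖∅ = {p, q, t, r, s}
boundary = {p, q, t, r, s} ∖ {t, s} = {p, q, r}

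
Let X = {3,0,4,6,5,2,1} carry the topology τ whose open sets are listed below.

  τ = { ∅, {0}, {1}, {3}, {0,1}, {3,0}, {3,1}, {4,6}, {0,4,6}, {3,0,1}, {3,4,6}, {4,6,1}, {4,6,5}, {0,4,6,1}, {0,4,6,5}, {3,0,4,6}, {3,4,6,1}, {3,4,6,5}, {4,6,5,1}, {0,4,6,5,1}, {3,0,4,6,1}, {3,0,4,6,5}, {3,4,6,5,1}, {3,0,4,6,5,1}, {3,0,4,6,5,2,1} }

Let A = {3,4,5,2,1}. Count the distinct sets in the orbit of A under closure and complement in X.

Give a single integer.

10

closure: X∖int(X∖A) = X∖{0} = {3,4,6,5,2,1}
Let k=closure and c=complement:
  1. A     = {3,4,5,2,1}
  2. kA    = {3,4,6,5,2,1}
  3. cA    = {0,6}
  4. ckA   = {0}
  5. kcA   = {0,4,6,5,2}
  6. kckA  = {0,2}
  7. ckcA  = {3,1}
  8. ckckA = {3,4,6,5,1}
  9. kckcA = {3,2,1}
  10. ckckcA = {0,4,6,5}
— saturated at 10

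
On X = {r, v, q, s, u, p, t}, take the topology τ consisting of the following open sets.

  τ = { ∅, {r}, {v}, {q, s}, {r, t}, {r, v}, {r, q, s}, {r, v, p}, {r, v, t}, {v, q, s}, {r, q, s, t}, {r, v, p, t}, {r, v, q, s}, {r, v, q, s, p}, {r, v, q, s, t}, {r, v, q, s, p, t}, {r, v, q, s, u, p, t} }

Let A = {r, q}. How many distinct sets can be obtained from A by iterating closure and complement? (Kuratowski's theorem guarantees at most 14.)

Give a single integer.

X∖A={v, s, u, p, t}, int(X∖A)={v}, hence cl(A)={r, q, s, u, p, t}
Orbit (k=closure, c=complement):
  1. A     = {r, q}
  2. kA    = {r, q, s, u, p, t}
  3. cA    = {v, s, u, p, t}
  4. ckA   = {v}
  5. kcA   = {v, q, s, u, p, t}
  6. kckA  = {v, u, p}
  7. ckcA  = {r}
  8. ckckA = {r, q, s, t}
  9. kckcA = {r, u, p, t}
  10. ckckcA = {v, q, s}
  11. kckckcA = {v, q, s, u, p}
  12. ckckckcA = {r, t}
(closed under both — stop)

12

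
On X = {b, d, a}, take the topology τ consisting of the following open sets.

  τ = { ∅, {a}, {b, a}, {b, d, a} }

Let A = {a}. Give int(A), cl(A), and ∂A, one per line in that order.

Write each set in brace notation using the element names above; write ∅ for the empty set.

int(A) = {a}
cl(A)  = {b, d, a}
∂A     = {b, d}

U open, U⊆A: ∅, {a}. int(A) = ⋃ = {a}
X∖A={b, d}, int(X∖A)=∅, hence cl(A)={b, d, a}
∂A: remove int from cl → {b, d}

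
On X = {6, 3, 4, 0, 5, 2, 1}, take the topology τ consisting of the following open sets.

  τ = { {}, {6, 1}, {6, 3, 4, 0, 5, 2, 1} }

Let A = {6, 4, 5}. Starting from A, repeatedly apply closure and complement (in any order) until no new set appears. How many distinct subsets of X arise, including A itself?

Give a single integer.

complement {3, 0, 2, 1}; its interior {}; cl(A) = X∖{} = {6, 3, 4, 0, 5, 2, 1}
With k = closure, c = complement:
  1. A     = {6, 4, 5}
  2. kA    = {6, 3, 4, 0, 5, 2, 1}
  3. cA    = {3, 0, 2, 1}
  4. ckA   = {}
k, c of each give nothing new

4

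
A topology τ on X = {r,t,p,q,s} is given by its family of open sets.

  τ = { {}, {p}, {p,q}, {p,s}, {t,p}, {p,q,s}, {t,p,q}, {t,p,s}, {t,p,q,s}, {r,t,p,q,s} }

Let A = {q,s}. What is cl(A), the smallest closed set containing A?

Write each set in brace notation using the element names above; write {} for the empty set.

{r,q,s}

closure: X∖int(X∖A) = X∖{t,p} = {r,q,s}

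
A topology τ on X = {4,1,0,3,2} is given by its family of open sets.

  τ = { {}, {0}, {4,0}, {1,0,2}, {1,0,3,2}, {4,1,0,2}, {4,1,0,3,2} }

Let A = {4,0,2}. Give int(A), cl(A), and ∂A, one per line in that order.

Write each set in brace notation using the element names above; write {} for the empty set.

opens ⊆ A: {}, {0}, {4,0}; union → int = {4,0}
complement {1,3}; its interior {}; cl(A) = X∖{} = {4,1,0,3,2}
boundary = {4,1,0,3,2} ∖ {4,0} = {1,3,2}

int(A) = {4,0}
cl(A)  = {4,1,0,3,2}
∂A     = {1,3,2}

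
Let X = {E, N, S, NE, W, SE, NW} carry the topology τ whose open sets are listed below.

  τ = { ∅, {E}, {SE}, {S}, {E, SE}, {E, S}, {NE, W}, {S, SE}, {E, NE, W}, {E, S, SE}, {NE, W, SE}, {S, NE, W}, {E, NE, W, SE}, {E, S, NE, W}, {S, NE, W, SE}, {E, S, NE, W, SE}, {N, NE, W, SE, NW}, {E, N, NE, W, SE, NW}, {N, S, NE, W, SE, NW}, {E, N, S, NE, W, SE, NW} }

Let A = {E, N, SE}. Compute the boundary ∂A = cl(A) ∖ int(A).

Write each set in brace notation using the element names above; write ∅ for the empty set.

U open, U⊆A: ∅, {E}, {SE}, {E, SE}. int(A) = ⋃ = {E, SE}
X∖A={S, NE, W, NW}, int(X∖A)={S, NE, W}, hence cl(A)={E, N, SE, NW}
∂A: remove int from cl → {N, NW}

{N, NW}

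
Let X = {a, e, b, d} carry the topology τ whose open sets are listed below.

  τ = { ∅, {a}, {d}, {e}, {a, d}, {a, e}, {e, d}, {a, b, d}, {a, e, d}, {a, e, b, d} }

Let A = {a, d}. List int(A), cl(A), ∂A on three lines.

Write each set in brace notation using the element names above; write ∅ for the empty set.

int(A) = {a, d}
cl(A)  = {a, b, d}
∂A     = {b}

interior: largest open inside A is {a, d} (from ∅, {d}, {a}, {a, d})
cl via duality: int({e, b}) = {e}, so X∖{e} = {a, b, d}
cl∖int = {b}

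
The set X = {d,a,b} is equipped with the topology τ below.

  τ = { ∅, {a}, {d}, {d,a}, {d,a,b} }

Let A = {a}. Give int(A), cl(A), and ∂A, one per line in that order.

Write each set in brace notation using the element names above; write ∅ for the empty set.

open subsets of A: ∅, {a}; so int(A) = {a}
closure: X∖int(X∖A) = X∖{d} = {a,b}
∂A = {a,b} minus {a} = {b}

int(A) = {a}
cl(A)  = {a,b}
∂A     = {b}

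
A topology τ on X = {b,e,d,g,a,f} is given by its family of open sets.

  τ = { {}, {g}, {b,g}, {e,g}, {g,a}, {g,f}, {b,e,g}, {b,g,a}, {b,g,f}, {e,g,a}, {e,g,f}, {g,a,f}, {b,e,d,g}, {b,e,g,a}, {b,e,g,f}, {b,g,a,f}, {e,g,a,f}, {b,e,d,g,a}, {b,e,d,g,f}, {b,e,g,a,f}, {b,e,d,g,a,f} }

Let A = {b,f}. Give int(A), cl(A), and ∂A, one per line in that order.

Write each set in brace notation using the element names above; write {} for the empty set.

int(A) = {}
cl(A)  = {b,d,f}
∂A     = {b,d,f}

U open, U⊆A: {}. int(A) = ⋃ = {}
X∖A={e,d,g,a}, int(X∖A)={e,g,a}, hence cl(A)={b,d,f}
∂A: remove int from cl → {b,d,f}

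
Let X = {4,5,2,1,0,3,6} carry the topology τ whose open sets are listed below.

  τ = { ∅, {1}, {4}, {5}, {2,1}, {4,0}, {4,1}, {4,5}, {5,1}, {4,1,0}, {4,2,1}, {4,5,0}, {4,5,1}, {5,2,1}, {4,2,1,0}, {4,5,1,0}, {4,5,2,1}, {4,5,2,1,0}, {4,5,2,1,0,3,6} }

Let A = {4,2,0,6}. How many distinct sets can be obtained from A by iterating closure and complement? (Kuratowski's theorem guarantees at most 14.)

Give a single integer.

8

X∖A={5,1,3}, int(X∖A)={5,1}, hence cl(A)={4,2,0,3,6}
Orbit (k=closure, c=complement):
  1. A     = {4,2,0,6}
  2. kA    = {4,2,0,3,6}
  3. cA    = {5,1,3}
  4. ckA   = {5,1}
  5. kcA   = {5,2,1,3,6}
  6. ckcA  = {4,0}
  7. kckcA = {4,0,3,6}
  8. ckckcA = {5,2,1}
(closed under both — stop)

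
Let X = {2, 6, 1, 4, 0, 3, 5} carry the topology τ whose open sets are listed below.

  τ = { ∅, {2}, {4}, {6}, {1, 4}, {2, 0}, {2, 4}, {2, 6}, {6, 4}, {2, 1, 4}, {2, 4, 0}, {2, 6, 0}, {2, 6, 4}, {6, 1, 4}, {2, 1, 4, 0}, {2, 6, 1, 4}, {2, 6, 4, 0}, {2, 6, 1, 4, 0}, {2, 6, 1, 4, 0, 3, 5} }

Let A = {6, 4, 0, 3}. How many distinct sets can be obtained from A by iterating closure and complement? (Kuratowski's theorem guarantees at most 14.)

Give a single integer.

10

complement {2, 1, 5}; its interior {2}; cl(A) = X∖{2} = {6, 1, 4, 0, 3, 5}
With k = closure, c = complement:
  1. A     = {6, 4, 0, 3}
  2. kA    = {6, 1, 4, 0, 3, 5}
  3. cA    = {2, 1, 5}
  4. ckA   = {2}
  5. kcA   = {2, 1, 0, 3, 5}
  6. kckA  = {2, 0, 3, 5}
  7. ckcA  = {6, 4}
  8. ckckA = {6, 1, 4}
  9. kckcA = {6, 1, 4, 3, 5}
  10. ckckcA = {2, 0}
k, c of each give nothing new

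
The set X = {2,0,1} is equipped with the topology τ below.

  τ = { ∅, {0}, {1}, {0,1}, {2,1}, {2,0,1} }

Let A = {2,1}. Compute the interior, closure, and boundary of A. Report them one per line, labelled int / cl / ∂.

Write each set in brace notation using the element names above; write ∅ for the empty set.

open subsets of A: ∅, {1}, {2,1}; so int(A) = {2,1}
closure: X∖int(X∖A) = X∖{0} = {2,1}
∂A = {2,1} minus {2,1} = ∅

int(A) = {2,1}
cl(A)  = {2,1}
∂A     = ∅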